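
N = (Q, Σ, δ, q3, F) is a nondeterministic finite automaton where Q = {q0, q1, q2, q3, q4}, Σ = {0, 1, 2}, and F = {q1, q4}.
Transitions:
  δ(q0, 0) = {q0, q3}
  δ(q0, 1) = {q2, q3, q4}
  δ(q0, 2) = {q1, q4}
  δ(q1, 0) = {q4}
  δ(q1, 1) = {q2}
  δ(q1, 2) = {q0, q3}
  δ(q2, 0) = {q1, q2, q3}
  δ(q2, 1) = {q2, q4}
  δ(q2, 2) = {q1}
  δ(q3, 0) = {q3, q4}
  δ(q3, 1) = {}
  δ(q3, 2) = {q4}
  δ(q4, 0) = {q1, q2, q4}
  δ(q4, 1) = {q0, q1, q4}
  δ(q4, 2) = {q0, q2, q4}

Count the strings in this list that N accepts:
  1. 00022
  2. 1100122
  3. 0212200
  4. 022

3

00022: accepted
1100122: rejected
0212200: accepted
022: accepted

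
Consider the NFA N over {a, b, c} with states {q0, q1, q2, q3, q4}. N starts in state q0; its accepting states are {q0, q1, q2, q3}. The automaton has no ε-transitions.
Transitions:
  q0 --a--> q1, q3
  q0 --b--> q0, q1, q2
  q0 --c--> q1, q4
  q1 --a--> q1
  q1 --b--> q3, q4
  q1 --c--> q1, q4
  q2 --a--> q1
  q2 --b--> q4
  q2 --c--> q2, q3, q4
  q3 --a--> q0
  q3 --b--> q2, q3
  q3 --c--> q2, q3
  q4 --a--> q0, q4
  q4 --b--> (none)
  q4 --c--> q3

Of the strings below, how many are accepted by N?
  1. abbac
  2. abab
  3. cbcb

abbac: accepted
abab: accepted
cbcb: accepted

3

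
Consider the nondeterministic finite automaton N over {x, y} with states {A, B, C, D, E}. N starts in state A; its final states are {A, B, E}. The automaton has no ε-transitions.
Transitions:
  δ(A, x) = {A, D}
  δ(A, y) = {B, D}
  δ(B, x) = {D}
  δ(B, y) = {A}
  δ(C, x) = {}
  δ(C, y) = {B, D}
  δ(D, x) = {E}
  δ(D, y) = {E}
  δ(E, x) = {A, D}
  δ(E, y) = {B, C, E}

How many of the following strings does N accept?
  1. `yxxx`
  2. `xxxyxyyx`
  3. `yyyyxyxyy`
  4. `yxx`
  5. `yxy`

5

`yxxx`: accepted
`xxxyxyyx`: accepted
`yyyyxyxyy`: accepted
`yxx`: accepted
`yxy`: accepted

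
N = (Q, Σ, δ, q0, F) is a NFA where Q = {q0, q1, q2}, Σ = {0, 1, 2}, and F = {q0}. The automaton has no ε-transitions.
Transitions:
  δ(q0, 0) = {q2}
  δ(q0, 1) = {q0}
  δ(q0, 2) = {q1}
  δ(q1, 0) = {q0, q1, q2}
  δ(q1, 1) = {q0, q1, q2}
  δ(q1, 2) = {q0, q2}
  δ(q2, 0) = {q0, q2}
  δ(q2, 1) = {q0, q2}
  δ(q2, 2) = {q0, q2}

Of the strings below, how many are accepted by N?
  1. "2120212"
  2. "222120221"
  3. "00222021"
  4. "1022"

"2120212": accepted
"222120221": accepted
"00222021": accepted
"1022": accepted

4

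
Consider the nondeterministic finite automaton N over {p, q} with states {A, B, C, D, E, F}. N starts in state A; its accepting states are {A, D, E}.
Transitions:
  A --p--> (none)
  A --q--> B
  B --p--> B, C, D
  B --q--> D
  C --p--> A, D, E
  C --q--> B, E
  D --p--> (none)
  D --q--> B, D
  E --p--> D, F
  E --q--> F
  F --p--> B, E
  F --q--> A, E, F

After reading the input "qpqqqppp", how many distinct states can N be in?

Start: {A}
read q: {B}
read p: {B, C, D}
read q: {B, D, E}
read q: {B, D, F}
read q: {A, B, D, E, F}
read p: {B, C, D, E, F}
read p: {A, B, C, D, E, F}
read p: {A, B, C, D, E, F}
Final reachable set {A, B, C, D, E, F} has 6 states.

6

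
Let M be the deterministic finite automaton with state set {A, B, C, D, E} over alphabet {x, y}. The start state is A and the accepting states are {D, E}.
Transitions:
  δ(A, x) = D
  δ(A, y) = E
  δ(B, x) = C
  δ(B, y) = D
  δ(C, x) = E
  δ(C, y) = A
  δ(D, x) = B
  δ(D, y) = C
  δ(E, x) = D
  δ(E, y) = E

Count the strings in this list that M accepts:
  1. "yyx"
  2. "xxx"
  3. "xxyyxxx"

"yyx": accepted
"xxx": rejected
"xxyyxxx": rejected

1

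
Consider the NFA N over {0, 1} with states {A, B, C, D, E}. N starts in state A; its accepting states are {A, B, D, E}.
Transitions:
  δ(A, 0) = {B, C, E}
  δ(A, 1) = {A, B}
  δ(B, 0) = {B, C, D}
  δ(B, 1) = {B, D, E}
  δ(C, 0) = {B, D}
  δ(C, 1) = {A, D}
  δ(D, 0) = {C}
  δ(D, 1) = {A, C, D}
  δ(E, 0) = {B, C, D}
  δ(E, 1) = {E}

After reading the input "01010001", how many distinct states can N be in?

5

Start: {A}
read 0: {B, C, E}
read 1: {A, B, D, E}
read 0: {B, C, D, E}
read 1: {A, B, C, D, E}
read 0: {B, C, D, E}
read 0: {B, C, D}
read 0: {B, C, D}
read 1: {A, B, C, D, E}
Final reachable set {A, B, C, D, E} has 5 states.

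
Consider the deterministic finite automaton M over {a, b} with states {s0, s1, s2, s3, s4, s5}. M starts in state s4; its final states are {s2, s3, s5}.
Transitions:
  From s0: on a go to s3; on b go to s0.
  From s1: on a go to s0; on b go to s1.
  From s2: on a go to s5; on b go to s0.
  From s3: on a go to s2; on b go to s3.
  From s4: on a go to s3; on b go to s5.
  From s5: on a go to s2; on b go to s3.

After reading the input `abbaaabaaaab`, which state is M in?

s0

s4 --a--> s3
s3 --b--> s3
s3 --b--> s3
s3 --a--> s2
s2 --a--> s5
s5 --a--> s2
s2 --b--> s0
s0 --a--> s3
s3 --a--> s2
s2 --a--> s5
s5 --a--> s2
s2 --b--> s0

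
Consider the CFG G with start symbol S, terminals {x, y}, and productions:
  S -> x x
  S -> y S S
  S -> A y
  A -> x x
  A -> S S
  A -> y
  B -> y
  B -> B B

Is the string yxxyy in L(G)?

S ⇒ ySS ⇒ yxxS ⇒ yxxAy ⇒ yxxyy

yes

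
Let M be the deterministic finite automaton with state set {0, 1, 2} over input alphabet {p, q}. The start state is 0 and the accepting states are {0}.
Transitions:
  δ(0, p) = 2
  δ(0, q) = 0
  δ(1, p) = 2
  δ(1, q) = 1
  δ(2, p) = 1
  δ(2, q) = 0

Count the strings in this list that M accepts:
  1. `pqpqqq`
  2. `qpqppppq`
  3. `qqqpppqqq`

2

`pqpqqq`: accepted
`qpqppppq`: rejected
`qqqpppqqq`: accepted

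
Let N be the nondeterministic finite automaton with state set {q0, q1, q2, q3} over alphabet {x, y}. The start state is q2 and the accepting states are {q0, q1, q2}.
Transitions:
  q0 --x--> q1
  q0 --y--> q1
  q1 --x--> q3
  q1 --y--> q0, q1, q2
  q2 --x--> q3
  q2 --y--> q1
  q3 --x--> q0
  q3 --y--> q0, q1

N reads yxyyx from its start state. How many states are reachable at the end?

2

Start: {q2}
read y: {q1}
read x: {q3}
read y: {q0, q1}
read y: {q0, q1, q2}
read x: {q1, q3}
Final reachable set {q1, q3} has 2 states.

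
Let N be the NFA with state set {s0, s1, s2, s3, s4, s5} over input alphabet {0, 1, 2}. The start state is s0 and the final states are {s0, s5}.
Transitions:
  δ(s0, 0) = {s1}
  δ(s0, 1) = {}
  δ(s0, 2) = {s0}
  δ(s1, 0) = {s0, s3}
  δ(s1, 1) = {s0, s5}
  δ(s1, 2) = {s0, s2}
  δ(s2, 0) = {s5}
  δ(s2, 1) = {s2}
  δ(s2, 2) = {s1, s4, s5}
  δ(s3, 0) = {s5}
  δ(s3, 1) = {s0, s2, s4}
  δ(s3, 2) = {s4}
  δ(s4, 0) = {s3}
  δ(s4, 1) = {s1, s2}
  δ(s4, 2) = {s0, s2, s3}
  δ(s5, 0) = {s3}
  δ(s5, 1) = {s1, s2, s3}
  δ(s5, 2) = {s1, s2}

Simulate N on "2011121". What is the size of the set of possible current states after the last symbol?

6

Start: {s0}
read 2: {s0}
read 0: {s1}
read 1: {s0, s5}
read 1: {s1, s2, s3}
read 1: {s0, s2, s4, s5}
read 2: {s0, s1, s2, s3, s4, s5}
read 1: {s0, s1, s2, s3, s4, s5}
Final reachable set {s0, s1, s2, s3, s4, s5} has 6 states.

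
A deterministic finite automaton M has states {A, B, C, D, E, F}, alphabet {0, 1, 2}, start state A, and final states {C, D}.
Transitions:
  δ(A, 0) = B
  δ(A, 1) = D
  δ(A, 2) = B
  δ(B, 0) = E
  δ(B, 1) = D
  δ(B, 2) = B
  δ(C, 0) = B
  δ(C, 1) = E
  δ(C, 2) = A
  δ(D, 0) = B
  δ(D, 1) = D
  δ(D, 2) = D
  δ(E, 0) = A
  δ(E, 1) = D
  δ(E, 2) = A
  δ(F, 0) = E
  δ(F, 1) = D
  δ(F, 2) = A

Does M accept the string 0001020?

A --0--> B
B --0--> E
E --0--> A
A --1--> D
D --0--> B
B --2--> B
B --0--> E
End in state E, which is not an accepting state.

rejected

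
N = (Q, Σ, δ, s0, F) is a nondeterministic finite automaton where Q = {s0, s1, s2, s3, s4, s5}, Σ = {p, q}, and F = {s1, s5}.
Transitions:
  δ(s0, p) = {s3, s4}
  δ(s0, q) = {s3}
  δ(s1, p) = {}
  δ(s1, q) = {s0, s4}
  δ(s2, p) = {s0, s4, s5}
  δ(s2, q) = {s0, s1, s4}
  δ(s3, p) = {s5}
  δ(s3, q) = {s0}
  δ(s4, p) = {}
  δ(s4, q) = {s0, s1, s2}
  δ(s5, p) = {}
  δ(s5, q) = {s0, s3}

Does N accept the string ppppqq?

Start: {s0}
read p: {s3, s4}
read p: {s5}
read p: {}
The reachable set is empty and stays empty for the remaining 3 symbols.
Reachable ∩ accepting = {} — empty.

rejected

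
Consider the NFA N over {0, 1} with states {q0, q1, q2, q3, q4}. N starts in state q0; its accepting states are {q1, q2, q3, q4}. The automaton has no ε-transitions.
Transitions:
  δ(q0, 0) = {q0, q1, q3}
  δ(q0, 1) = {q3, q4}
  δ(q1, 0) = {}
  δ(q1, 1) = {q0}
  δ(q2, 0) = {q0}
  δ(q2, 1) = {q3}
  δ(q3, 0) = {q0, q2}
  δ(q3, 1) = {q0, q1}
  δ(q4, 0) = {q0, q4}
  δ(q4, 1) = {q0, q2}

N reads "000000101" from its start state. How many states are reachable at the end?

5

Start: {q0}
read 0: {q0, q1, q3}
read 0: {q0, q1, q2, q3}
read 0: {q0, q1, q2, q3}
read 0: {q0, q1, q2, q3}
read 0: {q0, q1, q2, q3}
read 0: {q0, q1, q2, q3}
read 1: {q0, q1, q3, q4}
read 0: {q0, q1, q2, q3, q4}
read 1: {q0, q1, q2, q3, q4}
Final reachable set {q0, q1, q2, q3, q4} has 5 states.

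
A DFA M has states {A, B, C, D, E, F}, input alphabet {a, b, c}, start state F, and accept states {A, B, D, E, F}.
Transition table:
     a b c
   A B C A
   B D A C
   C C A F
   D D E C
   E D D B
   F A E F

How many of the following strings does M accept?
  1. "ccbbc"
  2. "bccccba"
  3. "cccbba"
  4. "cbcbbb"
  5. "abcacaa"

4

"ccbbc": rejected
"bccccba": accepted
"cccbba": accepted
"cbcbbb": accepted
"abcacaa": accepted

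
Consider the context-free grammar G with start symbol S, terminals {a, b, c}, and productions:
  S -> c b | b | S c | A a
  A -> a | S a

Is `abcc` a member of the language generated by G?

no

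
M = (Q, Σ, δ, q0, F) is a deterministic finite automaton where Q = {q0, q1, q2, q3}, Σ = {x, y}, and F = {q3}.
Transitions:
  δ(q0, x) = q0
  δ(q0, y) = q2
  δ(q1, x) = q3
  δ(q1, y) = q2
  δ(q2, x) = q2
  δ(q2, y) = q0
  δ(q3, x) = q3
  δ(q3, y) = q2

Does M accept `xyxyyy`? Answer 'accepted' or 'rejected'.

rejected

q0 --x--> q0
q0 --y--> q2
q2 --x--> q2
q2 --y--> q0
q0 --y--> q2
q2 --y--> q0
End in state q0, which is not an accepting state.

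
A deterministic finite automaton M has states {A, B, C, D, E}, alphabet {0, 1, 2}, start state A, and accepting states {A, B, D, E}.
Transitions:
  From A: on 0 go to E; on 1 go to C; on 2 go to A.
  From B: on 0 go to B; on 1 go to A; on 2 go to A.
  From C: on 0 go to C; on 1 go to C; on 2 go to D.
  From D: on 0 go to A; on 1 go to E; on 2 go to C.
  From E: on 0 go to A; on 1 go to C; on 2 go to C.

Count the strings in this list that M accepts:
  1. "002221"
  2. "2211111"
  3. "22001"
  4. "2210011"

0

"002221": rejected
"2211111": rejected
"22001": rejected
"2210011": rejected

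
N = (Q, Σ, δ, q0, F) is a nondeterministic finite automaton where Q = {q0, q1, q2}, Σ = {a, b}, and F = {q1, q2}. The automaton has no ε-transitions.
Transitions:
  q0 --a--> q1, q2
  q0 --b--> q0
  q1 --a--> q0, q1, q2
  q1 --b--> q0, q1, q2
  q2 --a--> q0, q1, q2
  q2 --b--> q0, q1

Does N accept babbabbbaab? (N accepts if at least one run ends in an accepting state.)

accepted

Start: {q0}
read b: {q0}
read a: {q1, q2}
read b: {q0, q1, q2}
read b: {q0, q1, q2}
read a: {q0, q1, q2}
read b: {q0, q1, q2}
read b: {q0, q1, q2}
read b: {q0, q1, q2}
read a: {q0, q1, q2}
read a: {q0, q1, q2}
read b: {q0, q1, q2}
Reachable ∩ accepting = {q1, q2} — nonempty.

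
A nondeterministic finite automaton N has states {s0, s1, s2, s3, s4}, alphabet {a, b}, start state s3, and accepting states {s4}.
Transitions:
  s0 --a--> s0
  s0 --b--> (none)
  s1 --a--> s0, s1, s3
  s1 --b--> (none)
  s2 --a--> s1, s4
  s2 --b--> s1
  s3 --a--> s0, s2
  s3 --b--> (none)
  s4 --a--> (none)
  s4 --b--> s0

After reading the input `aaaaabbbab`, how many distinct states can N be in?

0

Start: {s3}
read a: {s0, s2}
read a: {s0, s1, s4}
read a: {s0, s1, s3}
read a: {s0, s1, s2, s3}
read a: {s0, s1, s2, s3, s4}
read b: {s0, s1}
read b: {}
The reachable set is empty and stays empty for the remaining 3 symbols.
Final reachable set {} has 0 states.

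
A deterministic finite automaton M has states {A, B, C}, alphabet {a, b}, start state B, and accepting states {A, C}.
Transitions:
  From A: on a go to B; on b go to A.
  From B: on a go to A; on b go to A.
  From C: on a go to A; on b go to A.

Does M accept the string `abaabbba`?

B --a--> A
A --b--> A
A --a--> B
B --a--> A
A --b--> A
A --b--> A
A --b--> A
A --a--> B
End in state B, which is not an accepting state.

rejected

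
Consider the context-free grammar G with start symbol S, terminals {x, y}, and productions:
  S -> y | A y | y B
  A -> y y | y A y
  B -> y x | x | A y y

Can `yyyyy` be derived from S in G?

S ⇒ Ay ⇒ yAyy ⇒ yyyyy

yes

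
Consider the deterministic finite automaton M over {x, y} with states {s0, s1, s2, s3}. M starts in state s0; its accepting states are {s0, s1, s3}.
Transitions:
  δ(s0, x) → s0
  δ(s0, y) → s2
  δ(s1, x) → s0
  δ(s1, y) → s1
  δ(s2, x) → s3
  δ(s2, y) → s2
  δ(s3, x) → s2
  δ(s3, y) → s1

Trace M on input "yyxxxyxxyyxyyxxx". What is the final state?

s0 --y--> s2
s2 --y--> s2
s2 --x--> s3
s3 --x--> s2
s2 --x--> s3
s3 --y--> s1
s1 --x--> s0
s0 --x--> s0
s0 --y--> s2
s2 --y--> s2
s2 --x--> s3
s3 --y--> s1
s1 --y--> s1
s1 --x--> s0
s0 --x--> s0
s0 --x--> s0

s0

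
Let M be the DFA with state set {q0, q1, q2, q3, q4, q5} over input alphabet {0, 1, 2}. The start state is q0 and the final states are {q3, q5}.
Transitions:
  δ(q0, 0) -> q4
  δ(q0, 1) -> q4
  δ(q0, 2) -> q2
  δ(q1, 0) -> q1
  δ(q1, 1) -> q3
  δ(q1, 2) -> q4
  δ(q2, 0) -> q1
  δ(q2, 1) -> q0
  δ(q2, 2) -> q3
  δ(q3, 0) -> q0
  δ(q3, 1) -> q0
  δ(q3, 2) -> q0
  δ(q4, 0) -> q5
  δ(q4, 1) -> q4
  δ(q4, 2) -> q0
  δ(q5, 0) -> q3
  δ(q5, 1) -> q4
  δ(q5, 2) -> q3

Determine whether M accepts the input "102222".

accepted

q0 --1--> q4
q4 --0--> q5
q5 --2--> q3
q3 --2--> q0
q0 --2--> q2
q2 --2--> q3
End in state q3, which is an accepting state.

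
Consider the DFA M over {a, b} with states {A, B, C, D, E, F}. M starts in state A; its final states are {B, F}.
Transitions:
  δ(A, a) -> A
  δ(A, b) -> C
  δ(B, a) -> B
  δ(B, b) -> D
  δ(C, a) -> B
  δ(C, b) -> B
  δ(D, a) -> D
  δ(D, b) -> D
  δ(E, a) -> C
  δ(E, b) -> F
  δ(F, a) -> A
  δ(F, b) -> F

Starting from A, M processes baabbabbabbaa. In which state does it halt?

A --b--> C
C --a--> B
B --a--> B
B --b--> D
D --b--> D
D --a--> D
D --b--> D
D --b--> D
D --a--> D
D --b--> D
D --b--> D
D --a--> D
D --a--> D

D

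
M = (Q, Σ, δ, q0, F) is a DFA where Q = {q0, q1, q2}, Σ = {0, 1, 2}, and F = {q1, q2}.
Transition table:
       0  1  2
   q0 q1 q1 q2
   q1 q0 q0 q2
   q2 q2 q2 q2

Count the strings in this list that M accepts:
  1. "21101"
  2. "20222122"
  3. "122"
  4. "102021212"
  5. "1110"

4

"21101": accepted
"20222122": accepted
"122": accepted
"102021212": accepted
"1110": rejected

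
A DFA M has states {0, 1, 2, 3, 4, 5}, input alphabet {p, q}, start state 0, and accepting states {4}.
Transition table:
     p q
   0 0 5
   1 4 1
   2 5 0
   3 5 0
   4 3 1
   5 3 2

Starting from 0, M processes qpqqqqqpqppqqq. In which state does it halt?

0

0 --q--> 5
5 --p--> 3
3 --q--> 0
0 --q--> 5
5 --q--> 2
2 --q--> 0
0 --q--> 5
5 --p--> 3
3 --q--> 0
0 --p--> 0
0 --p--> 0
0 --q--> 5
5 --q--> 2
2 --q--> 0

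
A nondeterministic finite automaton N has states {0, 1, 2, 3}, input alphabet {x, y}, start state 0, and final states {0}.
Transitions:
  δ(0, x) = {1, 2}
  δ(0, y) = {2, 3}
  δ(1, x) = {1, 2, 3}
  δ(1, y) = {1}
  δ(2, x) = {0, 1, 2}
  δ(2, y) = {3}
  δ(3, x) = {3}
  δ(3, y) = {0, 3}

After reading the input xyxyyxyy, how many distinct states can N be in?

4

Start: {0}
read x: {1, 2}
read y: {1, 3}
read x: {1, 2, 3}
read y: {0, 1, 3}
read y: {0, 1, 2, 3}
read x: {0, 1, 2, 3}
read y: {0, 1, 2, 3}
read y: {0, 1, 2, 3}
Final reachable set {0, 1, 2, 3} has 4 states.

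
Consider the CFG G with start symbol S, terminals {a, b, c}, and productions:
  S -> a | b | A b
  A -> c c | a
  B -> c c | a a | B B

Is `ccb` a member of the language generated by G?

yes

S ⇒ Ab ⇒ ccb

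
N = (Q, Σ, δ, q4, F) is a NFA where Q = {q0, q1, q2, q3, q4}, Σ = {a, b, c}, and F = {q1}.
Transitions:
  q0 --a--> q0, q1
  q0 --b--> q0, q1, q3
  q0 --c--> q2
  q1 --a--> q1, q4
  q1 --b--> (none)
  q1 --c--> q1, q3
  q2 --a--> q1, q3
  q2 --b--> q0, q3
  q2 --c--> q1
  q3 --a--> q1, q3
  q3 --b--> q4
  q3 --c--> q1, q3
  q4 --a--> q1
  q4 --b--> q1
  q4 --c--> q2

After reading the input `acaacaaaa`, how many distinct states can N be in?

Start: {q4}
read a: {q1}
read c: {q1, q3}
read a: {q1, q3, q4}
read a: {q1, q3, q4}
read c: {q1, q2, q3}
read a: {q1, q3, q4}
read a: {q1, q3, q4}
read a: {q1, q3, q4}
read a: {q1, q3, q4}
Final reachable set {q1, q3, q4} has 3 states.

3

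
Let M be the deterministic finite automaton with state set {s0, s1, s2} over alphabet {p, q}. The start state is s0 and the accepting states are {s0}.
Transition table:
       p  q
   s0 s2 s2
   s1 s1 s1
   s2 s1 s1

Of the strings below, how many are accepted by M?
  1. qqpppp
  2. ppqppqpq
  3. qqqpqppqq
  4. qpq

0

qqpppp: rejected
ppqppqpq: rejected
qqqpqppqq: rejected
qpq: rejected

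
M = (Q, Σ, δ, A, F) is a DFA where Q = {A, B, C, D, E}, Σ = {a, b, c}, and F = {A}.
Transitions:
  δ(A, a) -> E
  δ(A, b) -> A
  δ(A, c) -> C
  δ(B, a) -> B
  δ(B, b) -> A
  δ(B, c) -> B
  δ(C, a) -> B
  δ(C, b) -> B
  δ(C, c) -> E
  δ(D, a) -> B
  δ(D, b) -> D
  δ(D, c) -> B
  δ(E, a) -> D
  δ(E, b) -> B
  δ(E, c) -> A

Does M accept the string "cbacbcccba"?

rejected

A --c--> C
C --b--> B
B --a--> B
B --c--> B
B --b--> A
A --c--> C
C --c--> E
E --c--> A
A --b--> A
A --a--> E
End in state E, which is not an accepting state.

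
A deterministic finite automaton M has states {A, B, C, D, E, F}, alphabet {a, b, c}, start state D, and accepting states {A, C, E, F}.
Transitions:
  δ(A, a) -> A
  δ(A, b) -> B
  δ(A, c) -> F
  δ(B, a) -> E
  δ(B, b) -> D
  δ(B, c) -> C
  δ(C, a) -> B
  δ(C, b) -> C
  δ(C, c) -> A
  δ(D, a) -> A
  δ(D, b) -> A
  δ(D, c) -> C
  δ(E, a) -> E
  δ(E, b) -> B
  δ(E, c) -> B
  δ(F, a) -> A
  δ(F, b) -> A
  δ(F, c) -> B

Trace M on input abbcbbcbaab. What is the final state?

D --a--> A
A --b--> B
B --b--> D
D --c--> C
C --b--> C
C --b--> C
C --c--> A
A --b--> B
B --a--> E
E --a--> E
E --b--> B

B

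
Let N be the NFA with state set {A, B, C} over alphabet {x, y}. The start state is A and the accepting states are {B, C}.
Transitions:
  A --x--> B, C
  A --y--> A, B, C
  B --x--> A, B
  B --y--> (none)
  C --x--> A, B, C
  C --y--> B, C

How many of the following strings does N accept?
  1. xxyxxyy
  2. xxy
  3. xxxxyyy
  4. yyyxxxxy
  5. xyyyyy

xxyxxyy: accepted
xxy: accepted
xxxxyyy: accepted
yyyxxxxy: accepted
xyyyyy: accepted

5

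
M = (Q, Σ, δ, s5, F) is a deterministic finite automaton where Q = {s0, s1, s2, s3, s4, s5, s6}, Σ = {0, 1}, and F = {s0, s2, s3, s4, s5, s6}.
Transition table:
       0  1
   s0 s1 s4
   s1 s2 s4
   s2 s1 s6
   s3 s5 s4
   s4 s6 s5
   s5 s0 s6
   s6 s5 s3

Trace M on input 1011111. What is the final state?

s6

s5 --1--> s6
s6 --0--> s5
s5 --1--> s6
s6 --1--> s3
s3 --1--> s4
s4 --1--> s5
s5 --1--> s6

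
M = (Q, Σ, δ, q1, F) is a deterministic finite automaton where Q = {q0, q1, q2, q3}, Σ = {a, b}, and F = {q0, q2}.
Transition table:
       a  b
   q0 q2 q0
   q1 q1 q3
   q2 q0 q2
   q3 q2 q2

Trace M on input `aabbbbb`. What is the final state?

q2

q1 --a--> q1
q1 --a--> q1
q1 --b--> q3
q3 --b--> q2
q2 --b--> q2
q2 --b--> q2
q2 --b--> q2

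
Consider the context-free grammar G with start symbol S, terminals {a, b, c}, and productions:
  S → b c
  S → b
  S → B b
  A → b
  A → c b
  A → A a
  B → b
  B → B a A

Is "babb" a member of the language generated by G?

yes

S ⇒ Bb ⇒ BaAb ⇒ baAb ⇒ babb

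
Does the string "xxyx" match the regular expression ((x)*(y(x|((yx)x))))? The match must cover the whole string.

yes

Split as xx·yx: (x)* matches xx and (y(x|((yx)x))) matches yx.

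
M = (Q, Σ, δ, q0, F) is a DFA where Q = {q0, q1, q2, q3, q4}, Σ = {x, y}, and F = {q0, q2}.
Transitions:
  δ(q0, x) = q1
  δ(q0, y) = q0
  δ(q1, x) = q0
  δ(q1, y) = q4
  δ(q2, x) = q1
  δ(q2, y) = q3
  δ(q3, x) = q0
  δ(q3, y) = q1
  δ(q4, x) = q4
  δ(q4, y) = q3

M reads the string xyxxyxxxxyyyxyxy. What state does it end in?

q0 --x--> q1
q1 --y--> q4
q4 --x--> q4
q4 --x--> q4
q4 --y--> q3
q3 --x--> q0
q0 --x--> q1
q1 --x--> q0
q0 --x--> q1
q1 --y--> q4
q4 --y--> q3
q3 --y--> q1
q1 --x--> q0
q0 --y--> q0
q0 --x--> q1
q1 --y--> q4

q4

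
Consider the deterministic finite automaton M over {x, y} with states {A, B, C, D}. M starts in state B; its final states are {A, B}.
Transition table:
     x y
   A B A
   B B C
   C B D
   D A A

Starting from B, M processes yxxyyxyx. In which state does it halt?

B

B --y--> C
C --x--> B
B --x--> B
B --y--> C
C --y--> D
D --x--> A
A --y--> A
A --x--> B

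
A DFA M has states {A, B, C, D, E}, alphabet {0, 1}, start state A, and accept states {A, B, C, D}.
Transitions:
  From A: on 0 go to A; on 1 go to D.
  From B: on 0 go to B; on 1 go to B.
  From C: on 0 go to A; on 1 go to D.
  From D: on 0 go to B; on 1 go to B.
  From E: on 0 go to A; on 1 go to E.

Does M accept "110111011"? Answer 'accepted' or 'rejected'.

A --1--> D
D --1--> B
B --0--> B
B --1--> B
B --1--> B
B --1--> B
B --0--> B
B --1--> B
B --1--> B
End in state B, which is an accepting state.

accepted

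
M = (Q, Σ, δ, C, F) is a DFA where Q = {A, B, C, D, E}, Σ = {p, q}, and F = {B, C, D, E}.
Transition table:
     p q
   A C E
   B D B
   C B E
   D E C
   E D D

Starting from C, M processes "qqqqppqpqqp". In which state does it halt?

B

C --q--> E
E --q--> D
D --q--> C
C --q--> E
E --p--> D
D --p--> E
E --q--> D
D --p--> E
E --q--> D
D --q--> C
C --p--> B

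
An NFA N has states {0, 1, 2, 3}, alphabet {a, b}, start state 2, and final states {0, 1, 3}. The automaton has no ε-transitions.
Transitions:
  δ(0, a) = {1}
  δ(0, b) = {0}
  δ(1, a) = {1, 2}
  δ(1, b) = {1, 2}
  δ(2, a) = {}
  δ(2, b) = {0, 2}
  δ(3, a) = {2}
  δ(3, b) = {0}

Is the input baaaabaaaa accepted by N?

accepted

Start: {2}
read b: {0, 2}
read a: {1}
read a: {1, 2}
read a: {1, 2}
read a: {1, 2}
read b: {0, 1, 2}
read a: {1, 2}
read a: {1, 2}
read a: {1, 2}
read a: {1, 2}
Reachable ∩ accepting = {1} — nonempty.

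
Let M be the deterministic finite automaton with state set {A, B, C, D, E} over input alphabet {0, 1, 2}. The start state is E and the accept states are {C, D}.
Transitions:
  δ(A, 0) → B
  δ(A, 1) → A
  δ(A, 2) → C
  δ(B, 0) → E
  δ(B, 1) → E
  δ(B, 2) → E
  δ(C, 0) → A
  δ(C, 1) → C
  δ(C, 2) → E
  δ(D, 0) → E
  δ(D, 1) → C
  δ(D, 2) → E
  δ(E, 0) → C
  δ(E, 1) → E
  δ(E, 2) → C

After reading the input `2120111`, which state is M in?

E --2--> C
C --1--> C
C --2--> E
E --0--> C
C --1--> C
C --1--> C
C --1--> C

C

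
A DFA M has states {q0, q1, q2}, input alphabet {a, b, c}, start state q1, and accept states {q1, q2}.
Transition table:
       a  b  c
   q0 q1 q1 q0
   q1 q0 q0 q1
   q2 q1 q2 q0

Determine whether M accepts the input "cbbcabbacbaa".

q1 --c--> q1
q1 --b--> q0
q0 --b--> q1
q1 --c--> q1
q1 --a--> q0
q0 --b--> q1
q1 --b--> q0
q0 --a--> q1
q1 --c--> q1
q1 --b--> q0
q0 --a--> q1
q1 --a--> q0
End in state q0, which is not an accepting state.

rejected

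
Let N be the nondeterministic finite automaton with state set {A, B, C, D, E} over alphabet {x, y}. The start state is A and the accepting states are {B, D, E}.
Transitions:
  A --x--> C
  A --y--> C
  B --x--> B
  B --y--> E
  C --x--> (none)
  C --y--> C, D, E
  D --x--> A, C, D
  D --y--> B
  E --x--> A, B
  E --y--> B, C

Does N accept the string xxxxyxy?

Start: {A}
read x: {C}
read x: {}
The reachable set is empty and stays empty for the remaining 5 symbols.
Reachable ∩ accepting = {} — empty.

rejected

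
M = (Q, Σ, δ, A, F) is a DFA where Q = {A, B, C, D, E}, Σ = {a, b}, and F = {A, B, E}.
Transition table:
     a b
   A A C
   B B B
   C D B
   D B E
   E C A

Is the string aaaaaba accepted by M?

A --a--> A
A --a--> A
A --a--> A
A --a--> A
A --a--> A
A --b--> C
C --a--> D
End in state D, which is not an accepting state.

rejected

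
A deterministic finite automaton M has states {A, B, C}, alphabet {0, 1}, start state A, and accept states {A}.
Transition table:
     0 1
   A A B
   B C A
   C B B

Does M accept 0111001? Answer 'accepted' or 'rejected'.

accepted

A --0--> A
A --1--> B
B --1--> A
A --1--> B
B --0--> C
C --0--> B
B --1--> A
End in state A, which is an accepting state.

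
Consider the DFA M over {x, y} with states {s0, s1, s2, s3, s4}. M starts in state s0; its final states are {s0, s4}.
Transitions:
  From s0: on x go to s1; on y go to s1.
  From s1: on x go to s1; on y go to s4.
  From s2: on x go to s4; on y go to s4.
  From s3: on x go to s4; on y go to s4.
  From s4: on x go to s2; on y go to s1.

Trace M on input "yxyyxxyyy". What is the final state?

s4

s0 --y--> s1
s1 --x--> s1
s1 --y--> s4
s4 --y--> s1
s1 --x--> s1
s1 --x--> s1
s1 --y--> s4
s4 --y--> s1
s1 --y--> s4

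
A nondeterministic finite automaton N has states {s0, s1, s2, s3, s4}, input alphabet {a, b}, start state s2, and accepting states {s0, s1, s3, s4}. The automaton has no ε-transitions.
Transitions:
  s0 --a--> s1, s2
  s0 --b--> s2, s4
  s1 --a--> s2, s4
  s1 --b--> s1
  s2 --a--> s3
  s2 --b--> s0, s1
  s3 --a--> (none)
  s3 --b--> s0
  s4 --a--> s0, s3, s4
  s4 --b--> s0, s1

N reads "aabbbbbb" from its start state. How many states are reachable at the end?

0

Start: {s2}
read a: {s3}
read a: {}
The reachable set is empty and stays empty for the remaining 6 symbols.
Final reachable set {} has 0 states.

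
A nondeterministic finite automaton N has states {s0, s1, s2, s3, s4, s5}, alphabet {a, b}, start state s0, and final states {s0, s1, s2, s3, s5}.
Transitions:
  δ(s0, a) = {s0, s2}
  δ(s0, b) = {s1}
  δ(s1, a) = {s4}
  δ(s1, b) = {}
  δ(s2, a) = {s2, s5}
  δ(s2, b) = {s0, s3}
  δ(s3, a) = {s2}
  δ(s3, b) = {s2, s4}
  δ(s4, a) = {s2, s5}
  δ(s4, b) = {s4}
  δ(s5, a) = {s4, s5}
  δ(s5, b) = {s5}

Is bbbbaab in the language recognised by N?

rejected

Start: {s0}
read b: {s1}
read b: {}
The reachable set is empty and stays empty for the remaining 5 symbols.
Reachable ∩ accepting = {} — empty.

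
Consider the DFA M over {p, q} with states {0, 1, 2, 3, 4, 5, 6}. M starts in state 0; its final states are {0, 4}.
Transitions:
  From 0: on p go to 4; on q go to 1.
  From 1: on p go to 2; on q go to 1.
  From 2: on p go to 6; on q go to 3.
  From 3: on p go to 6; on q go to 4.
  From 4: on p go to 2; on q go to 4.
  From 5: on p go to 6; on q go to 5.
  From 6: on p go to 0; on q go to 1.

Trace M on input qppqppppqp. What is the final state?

0 --q--> 1
1 --p--> 2
2 --p--> 6
6 --q--> 1
1 --p--> 2
2 --p--> 6
6 --p--> 0
0 --p--> 4
4 --q--> 4
4 --p--> 2

2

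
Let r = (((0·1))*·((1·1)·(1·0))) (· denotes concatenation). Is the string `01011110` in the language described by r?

Split as 0101·1110: ((0·1))* matches 0101 and ((1·1)·(1·0)) matches 1110.

yes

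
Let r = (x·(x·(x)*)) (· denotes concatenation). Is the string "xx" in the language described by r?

Split as x·x: x matches x and (x·(x)*) matches x.

yes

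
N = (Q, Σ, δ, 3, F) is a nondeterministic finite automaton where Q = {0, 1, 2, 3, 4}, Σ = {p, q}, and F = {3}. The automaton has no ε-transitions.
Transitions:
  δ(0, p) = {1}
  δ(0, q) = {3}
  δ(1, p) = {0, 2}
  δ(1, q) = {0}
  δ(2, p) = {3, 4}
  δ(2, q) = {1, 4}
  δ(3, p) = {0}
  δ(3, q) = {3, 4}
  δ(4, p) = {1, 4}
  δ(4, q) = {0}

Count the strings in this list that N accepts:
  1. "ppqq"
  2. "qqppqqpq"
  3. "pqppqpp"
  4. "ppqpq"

"ppqq": accepted
"qqppqqpq": accepted
"pqppqpp": rejected
"ppqpq": rejected

2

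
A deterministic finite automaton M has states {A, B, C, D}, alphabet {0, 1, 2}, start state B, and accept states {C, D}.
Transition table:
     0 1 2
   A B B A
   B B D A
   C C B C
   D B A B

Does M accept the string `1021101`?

accepted

B --1--> D
D --0--> B
B --2--> A
A --1--> B
B --1--> D
D --0--> B
B --1--> D
End in state D, which is an accepting state.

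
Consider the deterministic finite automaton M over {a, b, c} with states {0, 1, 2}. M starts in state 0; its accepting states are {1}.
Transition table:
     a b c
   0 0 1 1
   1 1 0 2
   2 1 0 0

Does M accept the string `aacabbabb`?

accepted

0 --a--> 0
0 --a--> 0
0 --c--> 1
1 --a--> 1
1 --b--> 0
0 --b--> 1
1 --a--> 1
1 --b--> 0
0 --b--> 1
End in state 1, which is an accepting state.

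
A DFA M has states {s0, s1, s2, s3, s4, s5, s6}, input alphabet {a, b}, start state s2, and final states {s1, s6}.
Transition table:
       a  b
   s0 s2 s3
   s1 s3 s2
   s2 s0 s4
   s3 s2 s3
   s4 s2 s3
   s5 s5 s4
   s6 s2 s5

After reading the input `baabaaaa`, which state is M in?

s2 --b--> s4
s4 --a--> s2
s2 --a--> s0
s0 --b--> s3
s3 --a--> s2
s2 --a--> s0
s0 --a--> s2
s2 --a--> s0

s0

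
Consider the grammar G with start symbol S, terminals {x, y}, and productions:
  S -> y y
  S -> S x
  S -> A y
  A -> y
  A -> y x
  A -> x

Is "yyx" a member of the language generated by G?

S ⇒ Sx ⇒ yyx

yes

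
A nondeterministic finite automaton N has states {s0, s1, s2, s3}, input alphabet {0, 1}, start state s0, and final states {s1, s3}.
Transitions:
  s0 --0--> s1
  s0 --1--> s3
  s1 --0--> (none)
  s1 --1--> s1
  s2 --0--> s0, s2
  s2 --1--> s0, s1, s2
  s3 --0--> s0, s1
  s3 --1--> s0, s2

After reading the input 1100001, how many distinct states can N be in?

4

Start: {s0}
read 1: {s3}
read 1: {s0, s2}
read 0: {s0, s1, s2}
read 0: {s0, s1, s2}
read 0: {s0, s1, s2}
read 0: {s0, s1, s2}
read 1: {s0, s1, s2, s3}
Final reachable set {s0, s1, s2, s3} has 4 states.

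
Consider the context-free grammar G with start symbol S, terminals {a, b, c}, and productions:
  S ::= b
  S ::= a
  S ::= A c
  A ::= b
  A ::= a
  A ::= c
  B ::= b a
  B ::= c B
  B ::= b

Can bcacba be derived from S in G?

no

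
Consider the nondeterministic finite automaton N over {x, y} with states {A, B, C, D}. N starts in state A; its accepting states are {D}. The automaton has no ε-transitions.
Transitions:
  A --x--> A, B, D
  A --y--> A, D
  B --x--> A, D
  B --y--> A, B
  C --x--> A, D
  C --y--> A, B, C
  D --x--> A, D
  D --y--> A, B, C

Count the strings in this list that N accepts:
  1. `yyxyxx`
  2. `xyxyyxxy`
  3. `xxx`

`yyxyxx`: accepted
`xyxyyxxy`: accepted
`xxx`: accepted

3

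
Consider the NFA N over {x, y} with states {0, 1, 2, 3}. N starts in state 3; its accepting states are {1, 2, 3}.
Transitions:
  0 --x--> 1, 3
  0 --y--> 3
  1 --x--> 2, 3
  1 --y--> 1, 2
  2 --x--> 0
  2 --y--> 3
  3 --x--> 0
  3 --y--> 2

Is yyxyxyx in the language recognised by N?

rejected

Start: {3}
read y: {2}
read y: {3}
read x: {0}
read y: {3}
read x: {0}
read y: {3}
read x: {0}
Reachable ∩ accepting = {} — empty.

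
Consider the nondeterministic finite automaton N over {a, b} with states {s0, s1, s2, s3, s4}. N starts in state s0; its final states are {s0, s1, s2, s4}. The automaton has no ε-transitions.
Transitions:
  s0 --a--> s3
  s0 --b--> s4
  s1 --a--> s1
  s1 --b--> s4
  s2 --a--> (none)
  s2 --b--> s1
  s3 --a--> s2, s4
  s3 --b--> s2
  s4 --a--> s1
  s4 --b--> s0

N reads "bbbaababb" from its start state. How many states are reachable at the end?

Start: {s0}
read b: {s4}
read b: {s0}
read b: {s4}
read a: {s1}
read a: {s1}
read b: {s4}
read a: {s1}
read b: {s4}
read b: {s0}
Final reachable set {s0} has 1 state.

1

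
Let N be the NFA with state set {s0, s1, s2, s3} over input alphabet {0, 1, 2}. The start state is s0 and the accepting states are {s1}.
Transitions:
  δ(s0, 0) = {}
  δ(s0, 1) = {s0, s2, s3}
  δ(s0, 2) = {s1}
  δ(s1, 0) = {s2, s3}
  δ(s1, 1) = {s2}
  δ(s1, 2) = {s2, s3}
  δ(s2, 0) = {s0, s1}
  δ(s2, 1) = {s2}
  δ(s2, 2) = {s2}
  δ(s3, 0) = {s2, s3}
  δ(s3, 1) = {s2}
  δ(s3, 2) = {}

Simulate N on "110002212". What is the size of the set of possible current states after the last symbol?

Start: {s0}
read 1: {s0, s2, s3}
read 1: {s0, s2, s3}
read 0: {s0, s1, s2, s3}
read 0: {s0, s1, s2, s3}
read 0: {s0, s1, s2, s3}
read 2: {s1, s2, s3}
read 2: {s2, s3}
read 1: {s2}
read 2: {s2}
Final reachable set {s2} has 1 state.

1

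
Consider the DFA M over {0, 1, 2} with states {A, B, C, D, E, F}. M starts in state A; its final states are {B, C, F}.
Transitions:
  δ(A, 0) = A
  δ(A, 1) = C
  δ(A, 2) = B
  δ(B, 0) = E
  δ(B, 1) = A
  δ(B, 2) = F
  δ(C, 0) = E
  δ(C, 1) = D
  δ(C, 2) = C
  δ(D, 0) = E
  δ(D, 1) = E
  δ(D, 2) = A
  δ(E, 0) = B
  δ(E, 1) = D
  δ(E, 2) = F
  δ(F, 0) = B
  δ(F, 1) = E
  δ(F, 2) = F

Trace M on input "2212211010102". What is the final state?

F

A --2--> B
B --2--> F
F --1--> E
E --2--> F
F --2--> F
F --1--> E
E --1--> D
D --0--> E
E --1--> D
D --0--> E
E --1--> D
D --0--> E
E --2--> F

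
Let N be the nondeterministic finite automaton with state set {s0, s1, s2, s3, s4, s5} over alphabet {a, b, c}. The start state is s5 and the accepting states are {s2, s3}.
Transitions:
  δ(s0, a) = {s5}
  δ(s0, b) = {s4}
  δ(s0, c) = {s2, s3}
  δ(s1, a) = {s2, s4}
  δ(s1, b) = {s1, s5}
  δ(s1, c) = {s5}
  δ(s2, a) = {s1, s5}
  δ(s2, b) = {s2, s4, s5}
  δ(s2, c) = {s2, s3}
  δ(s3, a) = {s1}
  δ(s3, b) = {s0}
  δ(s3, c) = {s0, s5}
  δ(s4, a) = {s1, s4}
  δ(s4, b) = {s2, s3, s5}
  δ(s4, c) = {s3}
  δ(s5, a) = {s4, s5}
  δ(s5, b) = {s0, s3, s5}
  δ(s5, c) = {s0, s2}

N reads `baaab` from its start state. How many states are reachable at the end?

6

Start: {s5}
read b: {s0, s3, s5}
read a: {s1, s4, s5}
read a: {s1, s2, s4, s5}
read a: {s1, s2, s4, s5}
read b: {s0, s1, s2, s3, s4, s5}
Final reachable set {s0, s1, s2, s3, s4, s5} has 6 states.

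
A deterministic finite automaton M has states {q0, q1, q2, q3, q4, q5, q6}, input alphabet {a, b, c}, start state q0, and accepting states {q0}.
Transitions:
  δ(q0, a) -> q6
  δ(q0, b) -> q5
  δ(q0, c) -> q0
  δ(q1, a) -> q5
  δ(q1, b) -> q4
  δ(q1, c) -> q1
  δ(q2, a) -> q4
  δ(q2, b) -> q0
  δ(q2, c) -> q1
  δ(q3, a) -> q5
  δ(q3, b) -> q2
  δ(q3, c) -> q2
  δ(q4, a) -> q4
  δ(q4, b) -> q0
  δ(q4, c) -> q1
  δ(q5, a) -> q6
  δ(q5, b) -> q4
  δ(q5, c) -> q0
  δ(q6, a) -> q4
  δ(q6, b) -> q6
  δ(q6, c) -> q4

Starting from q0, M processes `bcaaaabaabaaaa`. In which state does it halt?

q4

q0 --b--> q5
q5 --c--> q0
q0 --a--> q6
q6 --a--> q4
q4 --a--> q4
q4 --a--> q4
q4 --b--> q0
q0 --a--> q6
q6 --a--> q4
q4 --b--> q0
q0 --a--> q6
q6 --a--> q4
q4 --a--> q4
q4 --a--> q4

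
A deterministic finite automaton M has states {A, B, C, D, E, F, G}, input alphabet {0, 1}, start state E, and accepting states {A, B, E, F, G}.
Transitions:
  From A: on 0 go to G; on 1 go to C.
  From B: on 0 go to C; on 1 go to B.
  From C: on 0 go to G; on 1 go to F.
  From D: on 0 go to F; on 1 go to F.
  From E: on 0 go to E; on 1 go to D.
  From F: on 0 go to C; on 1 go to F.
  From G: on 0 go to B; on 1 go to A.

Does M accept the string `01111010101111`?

E --0--> E
E --1--> D
D --1--> F
F --1--> F
F --1--> F
F --0--> C
C --1--> F
F --0--> C
C --1--> F
F --0--> C
C --1--> F
F --1--> F
F --1--> F
F --1--> F
End in state F, which is an accepting state.

accepted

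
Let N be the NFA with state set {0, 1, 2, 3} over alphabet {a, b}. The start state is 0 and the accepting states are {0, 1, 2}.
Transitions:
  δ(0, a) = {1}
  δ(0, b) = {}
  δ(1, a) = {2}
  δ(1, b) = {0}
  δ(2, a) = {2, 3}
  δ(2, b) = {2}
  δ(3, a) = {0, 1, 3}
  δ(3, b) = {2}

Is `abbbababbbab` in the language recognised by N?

Start: {0}
read a: {1}
read b: {0}
read b: {}
The reachable set is empty and stays empty for the remaining 9 symbols.
Reachable ∩ accepting = {} — empty.

rejected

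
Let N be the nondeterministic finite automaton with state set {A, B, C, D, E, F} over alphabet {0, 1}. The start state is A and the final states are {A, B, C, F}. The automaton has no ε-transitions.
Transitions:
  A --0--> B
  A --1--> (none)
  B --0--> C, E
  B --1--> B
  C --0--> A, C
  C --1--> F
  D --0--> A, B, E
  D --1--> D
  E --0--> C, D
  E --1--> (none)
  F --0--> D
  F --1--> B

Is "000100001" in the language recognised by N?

accepted

Start: {A}
read 0: {B}
read 0: {C, E}
read 0: {A, C, D}
read 1: {D, F}
read 0: {A, B, D, E}
read 0: {A, B, C, D, E}
read 0: {A, B, C, D, E}
read 0: {A, B, C, D, E}
read 1: {B, D, F}
Reachable ∩ accepting = {B, F} — nonempty.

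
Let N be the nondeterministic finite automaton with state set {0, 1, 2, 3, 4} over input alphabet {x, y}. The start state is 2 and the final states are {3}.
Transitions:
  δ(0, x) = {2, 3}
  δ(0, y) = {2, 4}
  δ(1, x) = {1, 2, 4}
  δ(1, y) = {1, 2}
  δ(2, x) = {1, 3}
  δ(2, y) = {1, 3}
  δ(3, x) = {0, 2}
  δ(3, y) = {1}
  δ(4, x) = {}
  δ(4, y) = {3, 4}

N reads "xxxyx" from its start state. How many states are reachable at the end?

Start: {2}
read x: {1, 3}
read x: {0, 1, 2, 4}
read x: {1, 2, 3, 4}
read y: {1, 2, 3, 4}
read x: {0, 1, 2, 3, 4}
Final reachable set {0, 1, 2, 3, 4} has 5 states.

5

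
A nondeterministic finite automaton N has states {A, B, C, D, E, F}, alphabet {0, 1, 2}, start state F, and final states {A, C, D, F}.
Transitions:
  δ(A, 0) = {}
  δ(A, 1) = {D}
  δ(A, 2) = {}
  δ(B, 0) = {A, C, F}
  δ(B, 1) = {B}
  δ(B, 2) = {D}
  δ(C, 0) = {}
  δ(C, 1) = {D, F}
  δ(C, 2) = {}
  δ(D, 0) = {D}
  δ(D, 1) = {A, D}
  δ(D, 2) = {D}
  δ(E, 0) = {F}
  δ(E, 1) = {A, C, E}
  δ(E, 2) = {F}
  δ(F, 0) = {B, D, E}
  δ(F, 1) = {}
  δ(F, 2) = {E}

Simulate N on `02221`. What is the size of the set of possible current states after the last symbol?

Start: {F}
read 0: {B, D, E}
read 2: {D, F}
read 2: {D, E}
read 2: {D, F}
read 1: {A, D}
Final reachable set {A, D} has 2 states.

2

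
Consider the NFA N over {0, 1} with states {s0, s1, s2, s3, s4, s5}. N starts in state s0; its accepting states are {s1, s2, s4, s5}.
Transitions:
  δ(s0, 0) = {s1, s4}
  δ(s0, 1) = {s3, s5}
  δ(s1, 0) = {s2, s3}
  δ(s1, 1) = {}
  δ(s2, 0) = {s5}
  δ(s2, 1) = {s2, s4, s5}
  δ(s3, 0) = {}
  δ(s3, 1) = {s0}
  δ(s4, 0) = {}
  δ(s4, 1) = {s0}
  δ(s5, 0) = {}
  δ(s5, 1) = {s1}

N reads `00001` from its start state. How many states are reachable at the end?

Start: {s0}
read 0: {s1, s4}
read 0: {s2, s3}
read 0: {s5}
read 0: {}
The reachable set is empty and stays empty for the remaining 1 symbol.
Final reachable set {} has 0 states.

0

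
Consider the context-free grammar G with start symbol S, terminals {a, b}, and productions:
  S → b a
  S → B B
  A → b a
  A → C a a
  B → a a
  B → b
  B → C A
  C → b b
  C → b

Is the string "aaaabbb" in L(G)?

no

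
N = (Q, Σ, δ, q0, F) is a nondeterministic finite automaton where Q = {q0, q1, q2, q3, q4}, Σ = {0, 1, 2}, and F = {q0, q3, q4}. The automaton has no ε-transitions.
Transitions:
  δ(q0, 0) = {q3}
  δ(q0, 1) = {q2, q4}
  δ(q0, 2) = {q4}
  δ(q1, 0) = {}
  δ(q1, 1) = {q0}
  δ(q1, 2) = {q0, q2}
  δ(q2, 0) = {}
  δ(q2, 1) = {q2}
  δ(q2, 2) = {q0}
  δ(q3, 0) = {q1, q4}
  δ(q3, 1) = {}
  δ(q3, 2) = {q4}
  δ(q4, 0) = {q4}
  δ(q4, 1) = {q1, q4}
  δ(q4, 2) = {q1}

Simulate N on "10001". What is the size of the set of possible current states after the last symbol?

Start: {q0}
read 1: {q2, q4}
read 0: {q4}
read 0: {q4}
read 0: {q4}
read 1: {q1, q4}
Final reachable set {q1, q4} has 2 states.

2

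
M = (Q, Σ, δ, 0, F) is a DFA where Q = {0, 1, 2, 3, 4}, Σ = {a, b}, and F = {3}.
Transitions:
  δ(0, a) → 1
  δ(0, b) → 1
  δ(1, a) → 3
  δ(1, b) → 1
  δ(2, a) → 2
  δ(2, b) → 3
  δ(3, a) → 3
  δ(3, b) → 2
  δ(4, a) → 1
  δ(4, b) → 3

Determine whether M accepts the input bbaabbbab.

0 --b--> 1
1 --b--> 1
1 --a--> 3
3 --a--> 3
3 --b--> 2
2 --b--> 3
3 --b--> 2
2 --a--> 2
2 --b--> 3
End in state 3, which is an accepting state.

accepted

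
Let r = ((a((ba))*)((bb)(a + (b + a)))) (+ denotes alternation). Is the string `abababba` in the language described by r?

yes

Split as ababa·bba: (a((ba))*) matches ababa and ((bb)(a+(b+a))) matches bba.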